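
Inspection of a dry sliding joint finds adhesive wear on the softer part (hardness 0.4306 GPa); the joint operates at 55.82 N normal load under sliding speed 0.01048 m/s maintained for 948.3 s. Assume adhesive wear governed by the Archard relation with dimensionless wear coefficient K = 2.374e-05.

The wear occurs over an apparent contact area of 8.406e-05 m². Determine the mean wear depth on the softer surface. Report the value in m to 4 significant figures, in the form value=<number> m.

value=3.638e-07 m

Intermediate values are shown rounded, and all working math holds exact precision. Rounded once at the end to 4 significant digits.
Total distance L = v·t = 0.01048 m/s × 948.3 s = 9.938 m.
Hardness H = 0.4306 GPa = 4.306e+08 Pa.
Collected in SI base units: W = 55.82 N, H = 4.306e+08 Pa, K = 2.374e-05.
Worn volume V = K·W·L/H = 2.374e-05 · 55.82 · 9.938 / 4.306e+08 = 3.058e-11 m³.
Depth of wear h = V/A = 3.058e-11 / 8.406e-05 = 3.638e-07 m.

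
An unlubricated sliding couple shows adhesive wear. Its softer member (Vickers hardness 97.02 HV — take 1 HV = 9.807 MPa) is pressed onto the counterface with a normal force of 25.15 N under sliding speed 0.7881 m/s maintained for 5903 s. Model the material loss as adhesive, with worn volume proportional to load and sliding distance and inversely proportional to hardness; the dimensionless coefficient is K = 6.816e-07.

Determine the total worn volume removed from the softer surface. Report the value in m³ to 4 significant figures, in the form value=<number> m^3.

value=8.382e-11 m^3

The intermediates appear rounded; all working math runs at full precision. Rounded once at the end to four significant digits.
Distance covered L = v·t = 0.7881 m/s × 5903 s = 4652 m.
Hardness H = 97.02 HV × 9.807 MPa/HV = 951.5 MPa = 9.515e+08 Pa.
Working in SI base units: W = 25.15 N, H = 9.515e+08 Pa, K = 6.816e-07.
Apply Archard: V = K·W·L/H = 6.816e-07 · 25.15 · 4652 / 9.515e+08 = 8.382e-11 m³.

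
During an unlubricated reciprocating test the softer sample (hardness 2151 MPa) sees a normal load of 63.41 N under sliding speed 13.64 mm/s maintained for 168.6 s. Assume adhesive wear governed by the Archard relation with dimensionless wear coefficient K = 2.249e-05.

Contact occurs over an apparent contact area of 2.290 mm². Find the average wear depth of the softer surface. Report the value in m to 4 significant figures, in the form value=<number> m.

value=6.658e-07 m

All arithmetic runs at exact precision. Intermediates are shown rounded, and rounded just once: four significant digits.
Sliding speed v = 13.64 mm/s = 0.01364 m/s. The distance L = v·t = 0.01364 m/s × 168.6 s = 2.300 m.
Hardness H = 2151 MPa = 2.151e+09 Pa.
Contact area A = 2.290 mm² = 2.290e-06 m².
Expressed in SI base units: W = 63.41 N, H = 2.151e+09 Pa, K = 2.249e-05.
Archard relation: V = K·W·L/H = 2.249e-05 · 63.41 · 2.300 / 2.151e+09 = 1.525e-12 m³.
Mean wear depth h = V/A = 1.525e-12 / 2.290e-06 = 6.658e-07 m.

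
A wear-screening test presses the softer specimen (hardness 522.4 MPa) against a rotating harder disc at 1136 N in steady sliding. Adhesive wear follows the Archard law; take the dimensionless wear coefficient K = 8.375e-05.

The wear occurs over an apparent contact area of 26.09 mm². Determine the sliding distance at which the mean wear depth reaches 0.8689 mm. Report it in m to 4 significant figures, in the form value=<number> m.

value=124.5 m

Intermediates appear rounded — the computation carries full precision; a single final rounding: four significant figures.
Hardness H = 522.4 MPa = 5.224e+08 Pa.
Contact area A = 26.09 mm² = 2.609e-05 m².
Depth limit h_lim = 0.8689 mm = 8.689e-04 m.
Collected in SI base units: W = 1136 N, H = 5.224e+08 Pa, K = 8.375e-05.
Permissible volume V_lim = h_lim·A = 8.689e-04 · 2.609e-05 = 2.267e-08 m³.
Life L = V_lim·H/(K·W) = 2.267e-08 · 5.224e+08 / (8.375e-05 · 1136) = 124.5 m.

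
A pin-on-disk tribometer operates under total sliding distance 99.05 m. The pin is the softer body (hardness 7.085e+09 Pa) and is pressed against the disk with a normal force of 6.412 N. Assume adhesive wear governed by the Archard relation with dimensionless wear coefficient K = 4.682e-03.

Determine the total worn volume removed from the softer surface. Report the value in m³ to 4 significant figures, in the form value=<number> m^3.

Intermediate values appear rounded; all arithmetic holds full precision; rounded just once, at four significant digits.
In SI base units: W = 6.412 N, H = 7.085e+09 Pa, K = 4.682e-03.
Apply Archard: V = K·W·L/H = 4.682e-03 · 6.412 · 99.05 / 7.085e+09 = 4.197e-10 m³.

value=4.197e-10 m^3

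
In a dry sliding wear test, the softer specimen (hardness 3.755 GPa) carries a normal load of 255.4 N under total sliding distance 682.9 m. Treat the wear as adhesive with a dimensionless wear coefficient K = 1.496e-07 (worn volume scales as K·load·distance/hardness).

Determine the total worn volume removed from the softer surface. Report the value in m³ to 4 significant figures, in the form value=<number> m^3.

value=6.949e-12 m^3

Intermediate values are displayed rounded. The computation carries full float precision. Rounded just once to four significant figures.
Convert: Hardness H = 3.755 GPa = 3.755e+09 Pa.
Restated in SI base units: W = 255.4 N, H = 3.755e+09 Pa, K = 1.496e-07.
Archard volume V = K·W·L/H = 1.496e-07 · 255.4 · 682.9 / 3.755e+09 = 6.949e-12 m³.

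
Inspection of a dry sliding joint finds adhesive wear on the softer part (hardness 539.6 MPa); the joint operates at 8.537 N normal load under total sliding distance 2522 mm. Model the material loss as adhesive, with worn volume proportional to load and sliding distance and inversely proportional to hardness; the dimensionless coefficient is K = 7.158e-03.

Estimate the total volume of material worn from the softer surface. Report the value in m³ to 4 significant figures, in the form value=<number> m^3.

Each operation runs at full precision. Printed values are rounded. Rounded once at the end, at 4 significant figures.
The distance L = 2522 mm = 2.522 m.
Hardness H = 539.6 MPa = 5.396e+08 Pa.
In SI base units, W = 8.537 N, H = 5.396e+08 Pa, K = 7.158e-03.
Volume removed: V = K·W·L/H = 7.158e-03 · 8.537 · 2.522 / 5.396e+08 = 2.856e-10 m³.

value=2.856e-10 m^3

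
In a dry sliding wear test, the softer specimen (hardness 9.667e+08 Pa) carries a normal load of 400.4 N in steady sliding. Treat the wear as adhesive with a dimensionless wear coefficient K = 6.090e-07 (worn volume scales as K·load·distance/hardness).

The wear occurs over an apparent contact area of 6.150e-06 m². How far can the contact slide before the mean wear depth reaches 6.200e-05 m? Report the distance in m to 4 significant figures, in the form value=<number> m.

value=1512 m

Intermediates are shown rounded. All working math runs at full precision — rounded once at the end to 4 significant digits.
SI base units throughout: W = 400.4 N, H = 9.667e+08 Pa, K = 6.090e-07.
Wearable volume V_lim = h_lim·A = 6.200e-05 · 6.150e-06 = 3.813e-10 m³.
Sliding life L = V_lim·H/(K·W) = 3.813e-10 · 9.667e+08 / (6.090e-07 · 400.4) = 1512 m.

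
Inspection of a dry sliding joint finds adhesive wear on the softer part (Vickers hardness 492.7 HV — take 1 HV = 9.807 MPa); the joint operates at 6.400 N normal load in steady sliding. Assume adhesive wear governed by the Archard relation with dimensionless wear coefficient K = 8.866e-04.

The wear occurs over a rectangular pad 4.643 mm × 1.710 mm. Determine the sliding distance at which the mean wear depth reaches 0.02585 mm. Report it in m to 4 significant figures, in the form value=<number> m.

value=174.8 m

Intermediate values are shown rounded. The computation carries full precision. Rounded just once: four significant digits.
Convert: Hardness H = 492.7 HV × 9.807 MPa/HV = 4832 MPa = 4.832e+09 Pa.
Convert: Pad sides 4.643 mm × 1.710 mm = 0.004643 m × 0.001710 m. Contact area A = 0.004643 m × 0.001710 m = 7.940e-06 m².
Convert: Depth limit h_lim = 0.02585 mm = 2.585e-05 m.
Working in SI base units: W = 6.400 N, H = 4.832e+09 Pa, K = 8.866e-04.
Allowed volume V_lim = h_lim·A = 2.585e-05 · 7.940e-06 = 2.052e-10 m³.
Sliding life L = V_lim·H/(K·W) = 2.052e-10 · 4.832e+09 / (8.866e-04 · 6.400) = 174.8 m.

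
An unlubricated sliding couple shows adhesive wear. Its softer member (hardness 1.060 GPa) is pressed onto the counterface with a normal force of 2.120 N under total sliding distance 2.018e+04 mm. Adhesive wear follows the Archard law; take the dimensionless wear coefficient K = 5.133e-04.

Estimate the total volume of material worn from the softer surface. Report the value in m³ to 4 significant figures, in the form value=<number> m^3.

Printed values are rounded. Each operation maintains full precision; a single final rounding: four significant digits.
Convert: Total distance L = 2.018e+04 mm = 20.18 m.
Convert: Hardness H = 1.060 GPa = 1.060e+09 Pa.
Working in SI base units: W = 2.120 N, H = 1.060e+09 Pa, K = 5.133e-04.
Apply Archard: V = K·W·L/H = 5.133e-04 · 2.120 · 20.18 / 1.060e+09 = 2.072e-11 m³.

value=2.072e-11 m^3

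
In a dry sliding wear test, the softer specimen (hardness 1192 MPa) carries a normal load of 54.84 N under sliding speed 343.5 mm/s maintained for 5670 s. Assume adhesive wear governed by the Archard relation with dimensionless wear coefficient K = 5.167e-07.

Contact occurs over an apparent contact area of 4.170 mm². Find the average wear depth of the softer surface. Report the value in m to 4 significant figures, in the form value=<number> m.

value=1.110e-05 m

Intermediate values appear rounded — all working math carries full float precision. Rounded just once: 4 significant digits.
Convert: Sliding speed v = 343.5 mm/s = 0.3435 m/s. Total distance L = v·t = 0.3435 m/s × 5670 s = 1948 m.
Convert: Hardness H = 1192 MPa = 1.192e+09 Pa.
Convert: Contact area A = 4.170 mm² = 4.170e-06 m².
Expressed in SI base units: W = 54.84 N, H = 1.192e+09 Pa, K = 5.167e-07.
Volume removed: V = K·W·L/H = 5.167e-07 · 54.84 · 1948 / 1.192e+09 = 4.630e-11 m³.
Depth h = V/A = 4.630e-11 / 4.170e-06 = 1.110e-05 m.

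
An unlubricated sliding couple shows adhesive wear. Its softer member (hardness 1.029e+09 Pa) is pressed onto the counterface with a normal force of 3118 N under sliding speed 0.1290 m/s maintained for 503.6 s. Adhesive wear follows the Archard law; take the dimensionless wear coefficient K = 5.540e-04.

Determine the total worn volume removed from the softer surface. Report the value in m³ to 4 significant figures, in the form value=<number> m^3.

value=1.091e-07 m^3

The intermediates appear rounded — all working math maintains full precision — one final rounding: 4 significant digits.
Convert: Total distance L = v·t = 0.1290 m/s × 503.6 s = 64.96 m.
Working in SI base units: W = 3118 N, H = 1.029e+09 Pa, K = 5.540e-04.
Volume removed: V = K·W·L/H = 5.540e-04 · 3118 · 64.96 / 1.029e+09 = 1.091e-07 m³.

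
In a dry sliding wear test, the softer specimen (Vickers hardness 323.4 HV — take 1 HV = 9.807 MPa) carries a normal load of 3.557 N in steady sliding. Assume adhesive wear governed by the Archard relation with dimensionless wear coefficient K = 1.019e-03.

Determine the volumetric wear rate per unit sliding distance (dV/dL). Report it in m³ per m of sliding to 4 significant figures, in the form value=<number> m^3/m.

value=1.143e-12 m^3/m

Each operation runs at exact precision. Intermediate values are printed rounded; a lone final rounding: four significant digits.
Convert: Hardness H = 323.4 HV × 9.807 MPa/HV = 3172 MPa = 3.172e+09 Pa.
Restated in SI base units: W = 3.557 N, H = 3.172e+09 Pa, K = 1.019e-03.
Rate of wear dV/dL = K·W/H (independent of L): 1.019e-03 · 3.557 / 3.172e+09 = 1.143e-12 m³/m.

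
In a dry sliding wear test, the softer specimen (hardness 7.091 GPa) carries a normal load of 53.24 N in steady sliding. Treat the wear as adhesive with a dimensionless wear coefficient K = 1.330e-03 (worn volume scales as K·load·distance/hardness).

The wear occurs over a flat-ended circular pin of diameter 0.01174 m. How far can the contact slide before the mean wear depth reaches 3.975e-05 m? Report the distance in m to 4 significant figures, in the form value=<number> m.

value=430.9 m

The computation holds full precision, and intermediates are displayed rounded, and a single final rounding to 4 significant digits.
Hardness H = 7.091 GPa = 7.091e+09 Pa.
Contact area A = π·d²/4 = π·(0.01174 m)²/4 = 1.082e-04 m².
Expressed in SI base units: W = 53.24 N, H = 7.091e+09 Pa, K = 1.330e-03.
Permissible volume V_lim = h_lim·A = 3.975e-05 · 1.082e-04 = 4.303e-09 m³.
Life L = V_lim·H/(K·W) = 4.303e-09 · 7.091e+09 / (1.330e-03 · 53.24) = 430.9 m.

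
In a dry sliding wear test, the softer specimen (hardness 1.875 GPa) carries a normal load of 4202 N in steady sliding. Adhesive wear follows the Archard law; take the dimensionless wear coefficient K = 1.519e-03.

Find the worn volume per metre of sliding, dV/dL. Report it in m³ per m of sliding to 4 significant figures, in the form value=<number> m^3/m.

The intermediates are displayed rounded, and all working math carries full float precision; a lone final rounding, at 4 significant digits.
Convert: Hardness H = 1.875 GPa = 1.875e+09 Pa.
In SI base units: W = 4202 N, H = 1.875e+09 Pa, K = 1.519e-03.
The wear rate dV/dL = K·W/H, so: 1.519e-03 · 4202 / 1.875e+09 = 3.404e-09 m³/m.

value=3.404e-09 m^3/m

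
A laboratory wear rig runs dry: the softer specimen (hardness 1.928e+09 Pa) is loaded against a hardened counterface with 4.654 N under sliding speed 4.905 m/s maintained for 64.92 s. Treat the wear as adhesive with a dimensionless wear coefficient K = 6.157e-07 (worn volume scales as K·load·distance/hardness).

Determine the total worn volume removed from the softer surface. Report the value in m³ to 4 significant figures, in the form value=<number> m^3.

Every step carries exact precision — the intermediates are displayed rounded — a single final rounding to 4 significant digits.
Distance covered L = v·t = 4.905 m/s × 64.92 s = 318.4 m.
Restated in SI base units: W = 4.654 N, H = 1.928e+09 Pa, K = 6.157e-07.
Worn volume V = K·W·L/H = 6.157e-07 · 4.654 · 318.4 / 1.928e+09 = 4.733e-13 m³.

value=4.733e-13 m^3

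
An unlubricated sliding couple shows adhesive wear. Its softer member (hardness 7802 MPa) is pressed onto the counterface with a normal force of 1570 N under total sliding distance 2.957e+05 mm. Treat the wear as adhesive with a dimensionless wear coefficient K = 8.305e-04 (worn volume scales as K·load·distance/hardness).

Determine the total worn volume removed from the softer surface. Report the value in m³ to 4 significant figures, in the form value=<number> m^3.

value=4.942e-08 m^3

Displayed values are rounded, and all working math maintains full precision; rounded once at the end: 4 significant digits.
Distance covered L = 2.957e+05 mm = 295.7 m.
Hardness H = 7802 MPa = 7.802e+09 Pa.
As SI base values: W = 1570 N, H = 7.802e+09 Pa, K = 8.305e-04.
Apply Archard: V = K·W·L/H = 8.305e-04 · 1570 · 295.7 / 7.802e+09 = 4.942e-08 m³.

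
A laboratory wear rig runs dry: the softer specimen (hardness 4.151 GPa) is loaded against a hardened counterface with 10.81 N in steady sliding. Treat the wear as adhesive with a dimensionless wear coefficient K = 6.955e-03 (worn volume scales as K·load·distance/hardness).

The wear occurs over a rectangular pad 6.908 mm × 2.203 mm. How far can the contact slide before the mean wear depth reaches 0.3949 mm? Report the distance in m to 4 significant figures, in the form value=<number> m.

value=331.8 m

The intermediates appear rounded — all working math keeps full precision; one final rounding, at 4 significant figures.
Hardness H = 4.151 GPa = 4.151e+09 Pa.
Pad sides 6.908 mm × 2.203 mm = 0.006908 m × 0.002203 m. Contact area A = 0.006908 m × 0.002203 m = 1.522e-05 m².
Depth limit h_lim = 0.3949 mm = 3.949e-04 m.
In SI base units, W = 10.81 N, H = 4.151e+09 Pa, K = 6.955e-03.
Volume at the limit: V_lim = h_lim·A = 3.949e-04 · 1.522e-05 = 6.010e-09 m³.
Sliding life L = V_lim·H/(K·W) = 6.010e-09 · 4.151e+09 / (6.955e-03 · 10.81) = 331.8 m.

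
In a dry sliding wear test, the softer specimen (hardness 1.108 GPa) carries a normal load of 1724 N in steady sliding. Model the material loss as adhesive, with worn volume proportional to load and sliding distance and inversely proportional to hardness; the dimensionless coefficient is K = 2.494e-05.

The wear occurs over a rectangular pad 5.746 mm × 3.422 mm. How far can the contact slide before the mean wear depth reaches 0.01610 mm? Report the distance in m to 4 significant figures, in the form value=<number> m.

value=8.158 m

Quoted intermediates are rounded — all working math carries full precision — rounded just once to four significant digits.
Hardness H = 1.108 GPa = 1.108e+09 Pa.
Pad sides 5.746 mm × 3.422 mm = 0.005746 m × 0.003422 m. Contact area A = 0.005746 m × 0.003422 m = 1.966e-05 m².
Depth limit h_lim = 0.01610 mm = 1.610e-05 m.
Expressed in SI base units: W = 1724 N, H = 1.108e+09 Pa, K = 2.494e-05.
Wearable volume V_lim = h_lim·A = 1.610e-05 · 1.966e-05 = 3.166e-10 m³.
Thus life L = V_lim·H/(K·W) = 3.166e-10 · 1.108e+09 / (2.494e-05 · 1724) = 8.158 m.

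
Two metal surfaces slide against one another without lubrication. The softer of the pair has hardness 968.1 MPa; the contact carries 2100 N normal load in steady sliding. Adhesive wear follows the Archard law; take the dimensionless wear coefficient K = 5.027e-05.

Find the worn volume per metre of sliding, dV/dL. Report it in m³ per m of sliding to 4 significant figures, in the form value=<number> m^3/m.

Intermediate values are shown rounded; all arithmetic keeps exact precision; a lone final rounding, at four significant figures.
Hardness H = 968.1 MPa = 9.681e+08 Pa.
In SI base units: W = 2100 N, H = 9.681e+08 Pa, K = 5.027e-05.
Volumetric rate dV/dL = K·W/H: 5.027e-05 · 2100 / 9.681e+08 = 1.090e-10 m³/m.

value=1.090e-10 m^3/m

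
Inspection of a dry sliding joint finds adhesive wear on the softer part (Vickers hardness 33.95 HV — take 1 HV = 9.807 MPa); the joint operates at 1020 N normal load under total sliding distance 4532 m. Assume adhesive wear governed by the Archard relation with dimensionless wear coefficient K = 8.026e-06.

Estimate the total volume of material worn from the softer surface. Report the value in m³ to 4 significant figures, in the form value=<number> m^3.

Intermediates are shown rounded. The algebra carries full float precision; rounded just once to 4 significant digits.
Hardness H = 33.95 HV × 9.807 MPa/HV = 332.9 MPa = 3.329e+08 Pa.
Expressed in SI base units: W = 1020 N, H = 3.329e+08 Pa, K = 8.026e-06.
The Archard volume V = K·W·L/H = 8.026e-06 · 1020 · 4532 / 3.329e+08 = 1.114e-07 m³.

value=1.114e-07 m^3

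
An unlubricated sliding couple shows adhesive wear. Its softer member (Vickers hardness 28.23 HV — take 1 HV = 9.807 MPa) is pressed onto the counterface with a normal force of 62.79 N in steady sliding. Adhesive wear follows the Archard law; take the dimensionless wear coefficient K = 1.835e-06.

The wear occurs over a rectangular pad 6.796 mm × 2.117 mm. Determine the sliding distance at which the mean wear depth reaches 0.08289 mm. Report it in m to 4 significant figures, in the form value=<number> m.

Each operation carries full float precision, and shown intermediates are rounded, and a single final rounding to 4 significant digits.
Hardness H = 28.23 HV × 9.807 MPa/HV = 276.9 MPa = 2.769e+08 Pa.
Pad sides 6.796 mm × 2.117 mm = 0.006796 m × 0.002117 m. Contact area A = 0.006796 m × 0.002117 m = 1.439e-05 m².
Depth limit h_lim = 0.08289 mm = 8.289e-05 m.
Expressed in SI base units: W = 62.79 N, H = 2.769e+08 Pa, K = 1.835e-06.
Wearable volume V_lim = h_lim·A = 8.289e-05 · 1.439e-05 = 1.193e-09 m³.
Life L = V_lim·H/(K·W) = 1.193e-09 · 2.769e+08 / (1.835e-06 · 62.79) = 2865 m.

value=2865 m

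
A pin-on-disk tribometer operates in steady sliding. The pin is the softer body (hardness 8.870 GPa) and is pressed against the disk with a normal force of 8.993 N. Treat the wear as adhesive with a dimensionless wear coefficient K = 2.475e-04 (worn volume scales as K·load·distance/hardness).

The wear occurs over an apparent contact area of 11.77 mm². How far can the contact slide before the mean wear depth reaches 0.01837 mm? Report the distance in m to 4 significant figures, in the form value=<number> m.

value=861.6 m

Intermediate values appear rounded. The computation runs at full float precision, and a lone final rounding to 4 significant figures.
Convert: Hardness H = 8.870 GPa = 8.870e+09 Pa.
Convert: Contact area A = 11.77 mm² = 1.177e-05 m².
Convert: Depth limit h_lim = 0.01837 mm = 1.837e-05 m.
In SI base units: W = 8.993 N, H = 8.870e+09 Pa, K = 2.475e-04.
Permissible volume V_lim = h_lim·A = 1.837e-05 · 1.177e-05 = 2.162e-10 m³.
Thus life L = V_lim·H/(K·W) = 2.162e-10 · 8.870e+09 / (2.475e-04 · 8.993) = 861.6 m.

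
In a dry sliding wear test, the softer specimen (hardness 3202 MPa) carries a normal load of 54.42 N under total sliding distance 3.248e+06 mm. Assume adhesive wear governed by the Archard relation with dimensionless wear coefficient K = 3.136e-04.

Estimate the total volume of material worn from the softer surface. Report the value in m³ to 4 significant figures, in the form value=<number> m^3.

value=1.731e-08 m^3

Each operation maintains full float precision — intermediates are shown rounded — one final rounding: 4 significant digits.
The distance L = 3.248e+06 mm = 3248 m.
Hardness H = 3202 MPa = 3.202e+09 Pa.
Collected in SI base units: W = 54.42 N, H = 3.202e+09 Pa, K = 3.136e-04.
Worn volume V = K·W·L/H = 3.136e-04 · 54.42 · 3248 / 3.202e+09 = 1.731e-08 m³.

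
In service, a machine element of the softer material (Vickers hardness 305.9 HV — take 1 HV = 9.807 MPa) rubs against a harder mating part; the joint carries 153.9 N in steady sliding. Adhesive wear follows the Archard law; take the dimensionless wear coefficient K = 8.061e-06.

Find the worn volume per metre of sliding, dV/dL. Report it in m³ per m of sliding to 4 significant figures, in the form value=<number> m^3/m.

value=4.135e-13 m^3/m

The algebra carries full float precision — displayed values are rounded — one final rounding to 4 significant figures.
Convert: Hardness H = 305.9 HV × 9.807 MPa/HV = 3000 MPa = 3.000e+09 Pa.
In SI base units: W = 153.9 N, H = 3.000e+09 Pa, K = 8.061e-06.
Rate of wear dV/dL = K·W/H, so: 8.061e-06 · 153.9 / 3.000e+09 = 4.135e-13 m³/m.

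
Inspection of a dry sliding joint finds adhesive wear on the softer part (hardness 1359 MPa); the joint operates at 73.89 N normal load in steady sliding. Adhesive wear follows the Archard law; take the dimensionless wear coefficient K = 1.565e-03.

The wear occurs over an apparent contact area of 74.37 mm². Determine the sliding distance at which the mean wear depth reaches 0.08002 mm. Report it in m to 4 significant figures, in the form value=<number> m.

The algebra runs at full precision — the intermediates appear rounded — a lone final rounding: 4 significant digits.
Convert: Hardness H = 1359 MPa = 1.359e+09 Pa.
Convert: Contact area A = 74.37 mm² = 7.437e-05 m².
Convert: Depth limit h_lim = 0.08002 mm = 8.002e-05 m.
Restated in SI base units: W = 73.89 N, H = 1.359e+09 Pa, K = 1.565e-03.
Volume at the limit: V_lim = h_lim·A = 8.002e-05 · 7.437e-05 = 5.951e-09 m³.
Inverting, life L = V_lim·H/(K·W) = 5.951e-09 · 1.359e+09 / (1.565e-03 · 73.89) = 69.94 m.

value=69.94 m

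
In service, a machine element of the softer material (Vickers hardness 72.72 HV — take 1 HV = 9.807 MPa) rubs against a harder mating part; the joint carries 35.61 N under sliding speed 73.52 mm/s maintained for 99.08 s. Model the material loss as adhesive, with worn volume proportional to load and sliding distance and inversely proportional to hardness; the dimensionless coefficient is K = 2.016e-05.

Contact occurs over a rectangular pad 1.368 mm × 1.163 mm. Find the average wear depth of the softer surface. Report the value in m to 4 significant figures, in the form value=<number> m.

value=4.609e-06 m

Intermediate values are displayed rounded; every step holds exact precision; one last rounding, at 4 significant figures.
Sliding speed v = 73.52 mm/s = 0.07352 m/s. Sliding distance L = v·t = 0.07352 m/s × 99.08 s = 7.284 m.
Hardness H = 72.72 HV × 9.807 MPa/HV = 713.2 MPa = 7.132e+08 Pa.
Pad sides 1.368 mm × 1.163 mm = 0.001368 m × 0.001163 m. Contact area A = 0.001368 m × 0.001163 m = 1.591e-06 m².
In SI base units: W = 35.61 N, H = 7.132e+08 Pa, K = 2.016e-05.
Archard relation: V = K·W·L/H = 2.016e-05 · 35.61 · 7.284 / 7.132e+08 = 7.333e-12 m³.
Mean wear depth h = V/A = 7.333e-12 / 1.591e-06 = 4.609e-06 m.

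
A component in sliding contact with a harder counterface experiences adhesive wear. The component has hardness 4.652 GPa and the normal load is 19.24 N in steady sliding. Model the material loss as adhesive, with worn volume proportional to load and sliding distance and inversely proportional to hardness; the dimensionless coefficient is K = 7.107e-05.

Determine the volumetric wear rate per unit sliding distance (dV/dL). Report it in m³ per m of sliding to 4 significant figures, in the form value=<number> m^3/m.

All working math maintains exact precision; displayed values are rounded, and one last rounding: four significant figures.
Convert: Hardness H = 4.652 GPa = 4.652e+09 Pa.
As SI base values: W = 19.24 N, H = 4.652e+09 Pa, K = 7.107e-05.
Wear rate dV/dL = K·W/H — distance-free: 7.107e-05 · 19.24 / 4.652e+09 = 2.939e-13 m³/m.

value=2.939e-13 m^3/m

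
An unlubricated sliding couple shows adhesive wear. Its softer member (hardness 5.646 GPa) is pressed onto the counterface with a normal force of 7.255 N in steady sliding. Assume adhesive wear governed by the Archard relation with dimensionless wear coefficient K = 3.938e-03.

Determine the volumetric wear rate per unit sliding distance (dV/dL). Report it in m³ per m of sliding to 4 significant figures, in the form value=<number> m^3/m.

value=5.060e-12 m^3/m

Intermediate values appear rounded, and every step holds full float precision; one final rounding to four significant figures.
Hardness H = 5.646 GPa = 5.646e+09 Pa.
SI base units throughout: W = 7.255 N, H = 5.646e+09 Pa, K = 3.938e-03.
Wear rate dV/dL = K·W/H (no L dependence): 3.938e-03 · 7.255 / 5.646e+09 = 5.060e-12 m³/m.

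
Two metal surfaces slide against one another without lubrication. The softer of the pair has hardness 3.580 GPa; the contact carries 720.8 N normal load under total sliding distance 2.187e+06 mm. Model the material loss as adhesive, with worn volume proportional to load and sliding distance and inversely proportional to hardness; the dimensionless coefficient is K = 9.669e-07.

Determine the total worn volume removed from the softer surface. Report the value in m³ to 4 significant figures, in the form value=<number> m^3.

value=4.258e-10 m^3

Every step runs at full float precision. The intermediates are displayed rounded; rounded just once to four significant figures.
Convert: Distance L = 2.187e+06 mm = 2187 m.
Convert: Hardness H = 3.580 GPa = 3.580e+09 Pa.
Collected in SI base units: W = 720.8 N, H = 3.580e+09 Pa, K = 9.669e-07.
Worn volume V = K·W·L/H = 9.669e-07 · 720.8 · 2187 / 3.580e+09 = 4.258e-10 m³.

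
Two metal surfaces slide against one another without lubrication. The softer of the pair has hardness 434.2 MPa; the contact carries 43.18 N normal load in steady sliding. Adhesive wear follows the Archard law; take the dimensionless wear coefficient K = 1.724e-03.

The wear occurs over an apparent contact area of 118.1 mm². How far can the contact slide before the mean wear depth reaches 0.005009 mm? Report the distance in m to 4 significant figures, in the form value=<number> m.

value=3.450 m

The intermediates are printed rounded — all arithmetic maintains exact precision — one final rounding: four significant digits.
Hardness H = 434.2 MPa = 4.342e+08 Pa.
Contact area A = 118.1 mm² = 1.181e-04 m².
Depth limit h_lim = 0.005009 mm = 5.009e-06 m.
Working in SI base units: W = 43.18 N, H = 4.342e+08 Pa, K = 1.724e-03.
Permissible volume V_lim = h_lim·A = 5.009e-06 · 1.181e-04 = 5.916e-10 m³.
Sliding life L = V_lim·H/(K·W) = 5.916e-10 · 4.342e+08 / (1.724e-03 · 43.18) = 3.450 m.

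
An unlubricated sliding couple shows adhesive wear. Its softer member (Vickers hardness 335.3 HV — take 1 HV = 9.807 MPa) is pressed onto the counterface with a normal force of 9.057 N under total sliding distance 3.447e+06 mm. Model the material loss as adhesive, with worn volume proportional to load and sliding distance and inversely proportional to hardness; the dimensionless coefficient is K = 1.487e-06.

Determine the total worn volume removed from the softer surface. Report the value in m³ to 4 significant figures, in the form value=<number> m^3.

value=1.412e-11 m^3

All working math carries full float precision. Intermediate values are shown rounded, and rounded once at the end to four significant digits.
Convert: Distance L = 3.447e+06 mm = 3447 m.
Convert: Hardness H = 335.3 HV × 9.807 MPa/HV = 3288 MPa = 3.288e+09 Pa.
Collected in SI base units: W = 9.057 N, H = 3.288e+09 Pa, K = 1.487e-06.
Worn volume V = K·W·L/H = 1.487e-06 · 9.057 · 3447 / 3.288e+09 = 1.412e-11 m³.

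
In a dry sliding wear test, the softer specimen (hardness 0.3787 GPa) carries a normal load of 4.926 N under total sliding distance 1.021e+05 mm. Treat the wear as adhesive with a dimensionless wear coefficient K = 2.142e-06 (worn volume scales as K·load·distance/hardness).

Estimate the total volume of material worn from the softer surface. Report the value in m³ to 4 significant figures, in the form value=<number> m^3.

value=2.845e-12 m^3

All arithmetic runs at exact precision. The intermediates are shown rounded — a single final rounding, at 4 significant figures.
Distance L = 1.021e+05 mm = 102.1 m.
Hardness H = 0.3787 GPa = 3.787e+08 Pa.
In SI base units: W = 4.926 N, H = 3.787e+08 Pa, K = 2.142e-06.
Apply Archard: V = K·W·L/H = 2.142e-06 · 4.926 · 102.1 / 3.787e+08 = 2.845e-12 m³.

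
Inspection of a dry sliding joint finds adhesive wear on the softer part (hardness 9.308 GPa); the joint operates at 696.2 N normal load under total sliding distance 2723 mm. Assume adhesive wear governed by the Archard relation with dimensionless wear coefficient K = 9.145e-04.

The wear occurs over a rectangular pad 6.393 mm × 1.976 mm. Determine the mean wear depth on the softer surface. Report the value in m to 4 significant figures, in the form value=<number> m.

value=1.474e-05 m

Intermediate values are printed rounded, and the computation maintains full float precision. Rounded once at the end, at four significant digits.
The distance L = 2723 mm = 2.723 m.
Hardness H = 9.308 GPa = 9.308e+09 Pa.
Pad sides 6.393 mm × 1.976 mm = 0.006393 m × 0.001976 m. Contact area A = 0.006393 m × 0.001976 m = 1.263e-05 m².
As SI base values: W = 696.2 N, H = 9.308e+09 Pa, K = 9.145e-04.
The Archard volume V = K·W·L/H = 9.145e-04 · 696.2 · 2.723 / 9.308e+09 = 1.863e-10 m³.
Mean wear depth h = V/A = 1.863e-10 / 1.263e-05 = 1.474e-05 m.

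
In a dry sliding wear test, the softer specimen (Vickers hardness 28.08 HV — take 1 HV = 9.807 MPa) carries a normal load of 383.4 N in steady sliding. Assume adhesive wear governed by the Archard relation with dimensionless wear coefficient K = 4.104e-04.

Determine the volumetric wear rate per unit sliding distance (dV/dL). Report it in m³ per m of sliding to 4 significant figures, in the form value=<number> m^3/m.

The intermediates are shown rounded; all arithmetic runs at exact precision; one final rounding to 4 significant digits.
Hardness H = 28.08 HV × 9.807 MPa/HV = 275.4 MPa = 2.754e+08 Pa.
In SI base units, W = 383.4 N, H = 2.754e+08 Pa, K = 4.104e-04.
Rate of wear dV/dL = K·W/H (independent of L): 4.104e-04 · 383.4 / 2.754e+08 = 5.714e-10 m³/m.

value=5.714e-10 m^3/m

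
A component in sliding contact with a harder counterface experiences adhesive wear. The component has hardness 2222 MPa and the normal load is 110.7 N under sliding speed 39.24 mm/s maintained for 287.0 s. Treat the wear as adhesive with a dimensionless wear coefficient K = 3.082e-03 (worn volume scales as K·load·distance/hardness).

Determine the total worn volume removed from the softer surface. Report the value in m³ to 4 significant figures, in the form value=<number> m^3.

The intermediates are shown rounded; each operation runs at exact precision — one last rounding to 4 significant digits.
Convert: Sliding speed v = 39.24 mm/s = 0.03924 m/s. The distance L = v·t = 0.03924 m/s × 287.0 s = 11.26 m.
Convert: Hardness H = 2222 MPa = 2.222e+09 Pa.
Expressed in SI base units: W = 110.7 N, H = 2.222e+09 Pa, K = 3.082e-03.
By Archard's law, V = K·W·L/H = 3.082e-03 · 110.7 · 11.26 / 2.222e+09 = 1.729e-09 m³.

value=1.729e-09 m^3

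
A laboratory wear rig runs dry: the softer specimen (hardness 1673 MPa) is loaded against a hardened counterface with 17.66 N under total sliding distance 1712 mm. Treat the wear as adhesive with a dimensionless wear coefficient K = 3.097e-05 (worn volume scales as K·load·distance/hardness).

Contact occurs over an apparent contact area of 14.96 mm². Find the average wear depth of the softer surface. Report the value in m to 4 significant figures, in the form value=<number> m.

value=3.741e-08 m

Intermediate values appear rounded; all working math holds exact precision. Rounded just once: 4 significant figures.
Convert: Path length L = 1712 mm = 1.712 m.
Convert: Hardness H = 1673 MPa = 1.673e+09 Pa.
Convert: Contact area A = 14.96 mm² = 1.496e-05 m².
Expressed in SI base units: W = 17.66 N, H = 1.673e+09 Pa, K = 3.097e-05.
Worn volume V = K·W·L/H = 3.097e-05 · 17.66 · 1.712 / 1.673e+09 = 5.597e-13 m³.
Mean depth h = V/A = 5.597e-13 / 1.496e-05 = 3.741e-08 m.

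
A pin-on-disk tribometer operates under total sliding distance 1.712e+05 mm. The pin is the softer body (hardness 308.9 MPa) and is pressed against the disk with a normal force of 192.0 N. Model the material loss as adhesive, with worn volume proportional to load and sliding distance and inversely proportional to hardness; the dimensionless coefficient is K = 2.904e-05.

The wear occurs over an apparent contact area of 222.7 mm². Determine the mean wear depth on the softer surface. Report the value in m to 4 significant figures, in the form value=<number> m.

value=1.388e-05 m

All working math maintains full precision; shown intermediates are rounded, and one last rounding to 4 significant figures.
Total distance L = 1.712e+05 mm = 171.2 m.
Hardness H = 308.9 MPa = 3.089e+08 Pa.
Contact area A = 222.7 mm² = 2.227e-04 m².
Restated in SI base units: W = 192.0 N, H = 3.089e+08 Pa, K = 2.904e-05.
Wear volume V = K·W·L/H = 2.904e-05 · 192.0 · 171.2 / 3.089e+08 = 3.090e-09 m³.
Mean wear depth h = V/A = 3.090e-09 / 2.227e-04 = 1.388e-05 m.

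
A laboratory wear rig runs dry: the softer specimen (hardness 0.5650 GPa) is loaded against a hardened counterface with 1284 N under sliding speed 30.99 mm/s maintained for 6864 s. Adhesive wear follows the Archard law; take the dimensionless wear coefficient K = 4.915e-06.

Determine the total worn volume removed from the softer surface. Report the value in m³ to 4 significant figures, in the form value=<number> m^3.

All arithmetic maintains exact precision, and quoted intermediates are rounded; one final rounding: 4 significant figures.
Convert: Sliding speed v = 30.99 mm/s = 0.03099 m/s. Total distance L = v·t = 0.03099 m/s × 6864 s = 212.7 m.
Convert: Hardness H = 0.5650 GPa = 5.650e+08 Pa.
In SI base units: W = 1284 N, H = 5.650e+08 Pa, K = 4.915e-06.
Archard relation: V = K·W·L/H = 4.915e-06 · 1284 · 212.7 / 5.650e+08 = 2.376e-09 m³.

value=2.376e-09 m^3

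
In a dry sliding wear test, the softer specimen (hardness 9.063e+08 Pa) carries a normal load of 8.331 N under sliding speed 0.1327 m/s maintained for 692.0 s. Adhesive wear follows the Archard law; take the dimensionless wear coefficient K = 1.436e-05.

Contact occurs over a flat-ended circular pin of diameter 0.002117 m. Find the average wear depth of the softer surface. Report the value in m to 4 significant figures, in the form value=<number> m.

value=3.444e-06 m

The algebra keeps exact precision. Intermediates appear rounded; one last rounding to four significant figures.
Convert: Sliding distance L = v·t = 0.1327 m/s × 692.0 s = 91.83 m.
Convert: Contact area A = π·d²/4 = π·(0.002117 m)²/4 = 3.520e-06 m².
Working in SI base units: W = 8.331 N, H = 9.063e+08 Pa, K = 1.436e-05.
Wear volume V = K·W·L/H = 1.436e-05 · 8.331 · 91.83 / 9.063e+08 = 1.212e-11 m³.
Depth of wear h = V/A = 1.212e-11 / 3.520e-06 = 3.444e-06 m.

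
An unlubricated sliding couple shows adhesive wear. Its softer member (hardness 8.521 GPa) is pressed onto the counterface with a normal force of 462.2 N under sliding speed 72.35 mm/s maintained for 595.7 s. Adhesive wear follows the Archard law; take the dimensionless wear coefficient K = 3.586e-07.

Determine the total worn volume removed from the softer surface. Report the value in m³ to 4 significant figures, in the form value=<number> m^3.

value=8.383e-13 m^3

The algebra carries exact precision; the intermediates are displayed rounded — one last rounding to four significant digits.
Convert: Sliding speed v = 72.35 mm/s = 0.07235 m/s. Total distance L = v·t = 0.07235 m/s × 595.7 s = 43.10 m.
Convert: Hardness H = 8.521 GPa = 8.521e+09 Pa.
Collected in SI base units: W = 462.2 N, H = 8.521e+09 Pa, K = 3.586e-07.
Archard volume V = K·W·L/H = 3.586e-07 · 462.2 · 43.10 / 8.521e+09 = 8.383e-13 m³.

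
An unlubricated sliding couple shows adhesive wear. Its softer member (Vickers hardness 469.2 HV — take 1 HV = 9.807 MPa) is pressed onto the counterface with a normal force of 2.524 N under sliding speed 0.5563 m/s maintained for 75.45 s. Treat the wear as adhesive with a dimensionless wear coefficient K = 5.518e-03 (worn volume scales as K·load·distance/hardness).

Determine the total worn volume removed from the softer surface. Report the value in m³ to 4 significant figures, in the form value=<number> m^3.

value=1.270e-10 m^3

The intermediates are displayed rounded — all arithmetic carries full float precision; one last rounding: four significant figures.
Distance L = v·t = 0.5563 m/s × 75.45 s = 41.97 m.
Hardness H = 469.2 HV × 9.807 MPa/HV = 4601 MPa = 4.601e+09 Pa.
Expressed in SI base units: W = 2.524 N, H = 4.601e+09 Pa, K = 5.518e-03.
Volume removed: V = K·W·L/H = 5.518e-03 · 2.524 · 41.97 / 4.601e+09 = 1.270e-10 m³.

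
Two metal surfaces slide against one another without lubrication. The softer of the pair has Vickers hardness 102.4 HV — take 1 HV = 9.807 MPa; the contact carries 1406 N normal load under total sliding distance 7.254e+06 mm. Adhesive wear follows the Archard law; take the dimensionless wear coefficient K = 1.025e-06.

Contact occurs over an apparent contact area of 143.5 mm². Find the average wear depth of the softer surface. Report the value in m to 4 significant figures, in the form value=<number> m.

The algebra maintains full precision; intermediates are shown rounded. Rounded once at the end: 4 significant digits.
Distance L = 7.254e+06 mm = 7254 m.
Hardness H = 102.4 HV × 9.807 MPa/HV = 1004 MPa = 1.004e+09 Pa.
Contact area A = 143.5 mm² = 1.435e-04 m².
Collected in SI base units: W = 1406 N, H = 1.004e+09 Pa, K = 1.025e-06.
The Archard volume V = K·W·L/H = 1.025e-06 · 1406 · 7254 / 1.004e+09 = 1.041e-08 m³.
Wear depth h = V/A = 1.041e-08 / 1.435e-04 = 7.254e-05 m.

value=7.254e-05 m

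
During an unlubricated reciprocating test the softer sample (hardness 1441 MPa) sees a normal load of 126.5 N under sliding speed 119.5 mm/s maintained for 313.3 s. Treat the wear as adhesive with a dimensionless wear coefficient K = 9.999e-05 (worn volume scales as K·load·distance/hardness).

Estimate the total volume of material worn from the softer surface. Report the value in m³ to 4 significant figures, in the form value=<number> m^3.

Each operation holds full precision; shown intermediates are rounded — one last rounding to 4 significant figures.
Sliding speed v = 119.5 mm/s = 0.1195 m/s. Sliding distance L = v·t = 0.1195 m/s × 313.3 s = 37.44 m.
Hardness H = 1441 MPa = 1.441e+09 Pa.
Working in SI base units: W = 126.5 N, H = 1.441e+09 Pa, K = 9.999e-05.
By Archard's law, V = K·W·L/H = 9.999e-05 · 126.5 · 37.44 / 1.441e+09 = 3.286e-10 m³.

value=3.286e-10 m^3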